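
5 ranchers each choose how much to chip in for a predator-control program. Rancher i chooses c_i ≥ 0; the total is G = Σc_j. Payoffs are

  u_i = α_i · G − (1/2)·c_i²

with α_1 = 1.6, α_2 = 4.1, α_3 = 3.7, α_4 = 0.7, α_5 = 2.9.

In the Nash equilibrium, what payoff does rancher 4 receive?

8.855

Rancher i's FOC: ∂u_i/∂c_i = α_i − c_i = 0, so c_i* = α_i.
NE contributions = (1.6, 4.1, 3.7, 0.7, 2.9); G = 13.
u_4 = α_4·G − ½·(c_4)² = 0.7·13 − ½·0.7² = 8.855.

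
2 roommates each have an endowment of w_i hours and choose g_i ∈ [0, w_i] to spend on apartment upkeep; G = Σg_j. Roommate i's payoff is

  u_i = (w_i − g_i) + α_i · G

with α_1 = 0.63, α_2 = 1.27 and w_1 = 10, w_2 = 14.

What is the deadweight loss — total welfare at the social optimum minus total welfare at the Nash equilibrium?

∂u_i/∂g_i = α_i − 1, so roommate i contributes w_i if α_i > 1, else 0.
α_i > 1 for i ∈ {2}; NE contributions (0, 14), G = 14.
W^NE = Σw_i − G^NE + (Σα_i)·G^NE = 24 + 0.9·14 = 36.6.
Planner: ∂(Σu_j)/∂g_i = Σα_j − 1 = 0.9 > 0, so everyone contributes w_i; G^SO = 24, W^SO = 24 + 0.9·24 = 45.6.
Deadweight loss = 9.

9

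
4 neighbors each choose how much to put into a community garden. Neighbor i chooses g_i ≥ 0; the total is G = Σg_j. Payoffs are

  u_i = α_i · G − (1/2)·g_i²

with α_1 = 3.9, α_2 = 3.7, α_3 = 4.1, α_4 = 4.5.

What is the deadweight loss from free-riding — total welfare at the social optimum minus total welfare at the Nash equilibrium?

Neighbor i's FOC: ∂u_i/∂g_i = α_i − g_i = 0, so g_i* = α_i.
NE contributions = (3.9, 3.7, 4.1, 4.5); G = 16.2.
W^NE = (Σα)·G − ½Σα_i² = 16.2² − ½·65.96 = 229.46.
Planner sets g_i = Σα_j = 16.2 for every i, so G^SO = 4·16.2 = 64.8.
W^SO = (Σα)·G^SO − ½·4·(Σα)² = (4/2)·16.2² = 524.88.
Deadweight loss = W^SO − W^NE = 295.42.

295.42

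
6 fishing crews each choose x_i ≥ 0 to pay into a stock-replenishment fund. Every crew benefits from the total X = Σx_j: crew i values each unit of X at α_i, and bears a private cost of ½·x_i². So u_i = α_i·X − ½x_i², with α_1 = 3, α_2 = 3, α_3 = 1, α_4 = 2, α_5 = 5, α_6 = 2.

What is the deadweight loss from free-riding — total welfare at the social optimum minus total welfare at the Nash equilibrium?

538

Crew i's FOC: ∂u_i/∂x_i = α_i − x_i = 0, so x_i* = α_i.
NE contributions = (3, 3, 1, 2, 5, 2); X = 16.
W^NE = (Σα)·X − ½Σα_i² = 16² − ½·52 = 230.
Planner sets x_i = Σα_j = 16 for every i, so X^SO = 6·16 = 96.
W^SO = (Σα)·X^SO − ½·6·(Σα)² = (6/2)·16² = 768.
Deadweight loss = W^SO − W^NE = 538.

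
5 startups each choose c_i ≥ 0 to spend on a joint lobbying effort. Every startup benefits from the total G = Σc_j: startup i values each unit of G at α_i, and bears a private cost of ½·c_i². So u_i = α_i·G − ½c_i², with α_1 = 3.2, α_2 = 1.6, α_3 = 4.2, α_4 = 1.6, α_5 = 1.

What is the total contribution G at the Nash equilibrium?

Startup i's FOC: ∂u_i/∂c_i = α_i − c_i = 0, so c_i* = α_i.
NE contributions = (3.2, 1.6, 4.2, 1.6, 1); G = 11.6.

11.6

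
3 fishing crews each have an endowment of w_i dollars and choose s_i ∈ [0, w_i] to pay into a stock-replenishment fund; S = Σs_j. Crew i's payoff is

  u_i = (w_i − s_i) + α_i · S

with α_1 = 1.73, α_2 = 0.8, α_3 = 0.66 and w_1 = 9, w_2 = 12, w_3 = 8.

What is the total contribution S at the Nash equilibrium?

9

∂u_i/∂s_i = α_i − 1, so crew i contributes w_i if α_i > 1, else 0.
α_i > 1 for i ∈ {1}; NE contributions (9, 0, 0), S = 9.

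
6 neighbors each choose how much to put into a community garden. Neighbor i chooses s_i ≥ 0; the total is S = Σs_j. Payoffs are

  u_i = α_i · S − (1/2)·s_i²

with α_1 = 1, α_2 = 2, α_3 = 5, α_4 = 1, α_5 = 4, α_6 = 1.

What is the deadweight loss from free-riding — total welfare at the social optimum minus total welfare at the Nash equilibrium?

Neighbor i's FOC: ∂u_i/∂s_i = α_i − s_i = 0, so s_i* = α_i.
NE contributions = (1, 2, 5, 1, 4, 1); S = 14.
W^NE = (Σα)·S − ½Σα_i² = 14² − ½·48 = 172.
Planner sets s_i = Σα_j = 14 for every i, so S^SO = 6·14 = 84.
W^SO = (Σα)·S^SO − ½·6·(Σα)² = (6/2)·14² = 588.
Deadweight loss = W^SO − W^NE = 416.

416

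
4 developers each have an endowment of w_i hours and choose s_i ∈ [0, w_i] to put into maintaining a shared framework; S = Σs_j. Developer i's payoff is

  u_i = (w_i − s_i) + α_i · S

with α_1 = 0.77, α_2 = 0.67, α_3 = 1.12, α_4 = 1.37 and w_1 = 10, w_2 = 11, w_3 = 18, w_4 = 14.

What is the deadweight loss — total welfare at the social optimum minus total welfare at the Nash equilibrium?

∂u_i/∂s_i = α_i − 1, so developer i contributes w_i if α_i > 1, else 0.
α_i > 1 for i ∈ {3, 4}; NE contributions (0, 0, 18, 14), S = 32.
W^NE = Σw_i − S^NE + (Σα_i)·S^NE = 53 + 2.93·32 = 146.76.
Planner: ∂(Σu_j)/∂s_i = Σα_j − 1 = 2.93 > 0, so everyone contributes w_i; S^SO = 53, W^SO = 53 + 2.93·53 = 208.29.
Deadweight loss = 61.53.

61.53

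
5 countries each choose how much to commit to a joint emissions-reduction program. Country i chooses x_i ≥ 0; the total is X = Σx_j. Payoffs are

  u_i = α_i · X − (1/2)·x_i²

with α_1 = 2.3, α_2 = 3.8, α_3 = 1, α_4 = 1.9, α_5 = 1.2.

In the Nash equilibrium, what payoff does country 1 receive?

20.815

Country i's FOC: ∂u_i/∂x_i = α_i − x_i = 0, so x_i* = α_i.
NE contributions = (2.3, 3.8, 1, 1.9, 1.2); X = 10.2.
u_1 = α_1·X − ½·(x_1)² = 2.3·10.2 − ½·2.3² = 20.815.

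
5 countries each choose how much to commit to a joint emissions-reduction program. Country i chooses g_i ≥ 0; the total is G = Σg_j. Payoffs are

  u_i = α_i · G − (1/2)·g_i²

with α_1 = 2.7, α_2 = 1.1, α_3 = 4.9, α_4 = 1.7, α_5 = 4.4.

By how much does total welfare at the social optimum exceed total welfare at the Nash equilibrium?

Country i's FOC: ∂u_i/∂g_i = α_i − g_i = 0, so g_i* = α_i.
NE contributions = (2.7, 1.1, 4.9, 1.7, 4.4); G = 14.8.
W^NE = (Σα)·G − ½Σα_i² = 14.8² − ½·54.76 = 191.66.
Planner sets g_i = Σα_j = 14.8 for every i, so G^SO = 5·14.8 = 74.
W^SO = (Σα)·G^SO − ½·5·(Σα)² = (5/2)·14.8² = 547.6.
Deadweight loss = W^SO − W^NE = 355.94.

355.94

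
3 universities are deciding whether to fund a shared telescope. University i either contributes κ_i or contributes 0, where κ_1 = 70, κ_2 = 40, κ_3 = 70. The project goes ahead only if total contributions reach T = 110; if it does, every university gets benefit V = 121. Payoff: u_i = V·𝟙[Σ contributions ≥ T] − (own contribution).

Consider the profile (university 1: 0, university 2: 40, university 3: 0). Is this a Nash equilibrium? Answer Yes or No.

No

Total = 40 < 110: not provided.
University 1 (pledges 0, payoff 0): pledging 70 → total 110, payoff 51. Profitable deviation.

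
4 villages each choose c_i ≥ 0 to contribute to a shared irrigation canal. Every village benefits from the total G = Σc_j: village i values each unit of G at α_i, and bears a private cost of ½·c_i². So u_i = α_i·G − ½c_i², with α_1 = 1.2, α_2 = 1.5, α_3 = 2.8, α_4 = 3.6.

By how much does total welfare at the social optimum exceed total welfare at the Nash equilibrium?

Village i's FOC: ∂u_i/∂c_i = α_i − c_i = 0, so c_i* = α_i.
NE contributions = (1.2, 1.5, 2.8, 3.6); G = 9.1.
W^NE = (Σα)·G − ½Σα_i² = 9.1² − ½·24.49 = 70.565.
Planner sets c_i = Σα_j = 9.1 for every i, so G^SO = 4·9.1 = 36.4.
W^SO = (Σα)·G^SO − ½·4·(Σα)² = (4/2)·9.1² = 165.62.
Deadweight loss = W^SO − W^NE = 95.055.

95.055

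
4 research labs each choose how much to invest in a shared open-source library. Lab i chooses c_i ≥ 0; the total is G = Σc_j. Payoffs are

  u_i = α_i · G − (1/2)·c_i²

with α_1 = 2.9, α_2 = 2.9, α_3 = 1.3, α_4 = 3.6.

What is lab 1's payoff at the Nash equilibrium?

26.825

Lab i's FOC: ∂u_i/∂c_i = α_i − c_i = 0, so c_i* = α_i.
NE contributions = (2.9, 2.9, 1.3, 3.6); G = 10.7.
u_1 = α_1·G − ½·(c_1)² = 2.9·10.7 − ½·2.9² = 26.825.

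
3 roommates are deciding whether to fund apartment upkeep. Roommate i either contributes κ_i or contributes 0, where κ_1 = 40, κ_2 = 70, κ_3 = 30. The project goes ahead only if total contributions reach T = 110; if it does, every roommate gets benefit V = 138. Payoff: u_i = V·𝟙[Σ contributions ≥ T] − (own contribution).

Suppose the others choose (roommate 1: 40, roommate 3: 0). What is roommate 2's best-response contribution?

70

Others' total = 40. Contributing 70 brings total to 110 ≥ 110: gain V − κ_2 = 68.
Best response: 70.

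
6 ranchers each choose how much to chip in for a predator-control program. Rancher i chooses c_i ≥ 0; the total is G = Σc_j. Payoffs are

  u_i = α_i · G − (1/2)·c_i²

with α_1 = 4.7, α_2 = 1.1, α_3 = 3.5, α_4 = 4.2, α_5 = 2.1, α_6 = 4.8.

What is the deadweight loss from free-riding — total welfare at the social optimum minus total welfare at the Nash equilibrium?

872.64

Rancher i's FOC: ∂u_i/∂c_i = α_i − c_i = 0, so c_i* = α_i.
NE contributions = (4.7, 1.1, 3.5, 4.2, 2.1, 4.8); G = 20.4.
W^NE = (Σα)·G − ½Σα_i² = 20.4² − ½·80.64 = 375.84.
Planner sets c_i = Σα_j = 20.4 for every i, so G^SO = 6·20.4 = 122.4.
W^SO = (Σα)·G^SO − ½·6·(Σα)² = (6/2)·20.4² = 1248.48.
Deadweight loss = W^SO − W^NE = 872.64.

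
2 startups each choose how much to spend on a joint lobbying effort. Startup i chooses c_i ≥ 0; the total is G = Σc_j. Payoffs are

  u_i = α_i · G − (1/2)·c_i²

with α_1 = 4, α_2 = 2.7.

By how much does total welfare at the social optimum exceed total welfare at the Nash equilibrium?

11.645

Startup i's FOC: ∂u_i/∂c_i = α_i − c_i = 0, so c_i* = α_i.
NE contributions = (4, 2.7); G = 6.7.
W^NE = (Σα)·G − ½Σα_i² = 6.7² − ½·23.29 = 33.245.
Planner sets c_i = Σα_j = 6.7 for every i, so G^SO = 2·6.7 = 13.4.
W^SO = (Σα)·G^SO − ½·2·(Σα)² = (2/2)·6.7² = 44.89.
Deadweight loss = W^SO − W^NE = 11.645.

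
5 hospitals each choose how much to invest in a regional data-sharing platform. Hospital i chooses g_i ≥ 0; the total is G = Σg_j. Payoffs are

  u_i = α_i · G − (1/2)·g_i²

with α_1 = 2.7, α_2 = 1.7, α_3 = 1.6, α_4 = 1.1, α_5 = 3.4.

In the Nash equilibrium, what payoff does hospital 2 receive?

16.405

Hospital i's FOC: ∂u_i/∂g_i = α_i − g_i = 0, so g_i* = α_i.
NE contributions = (2.7, 1.7, 1.6, 1.1, 3.4); G = 10.5.
u_2 = α_2·G − ½·(g_2)² = 1.7·10.5 − ½·1.7² = 16.405.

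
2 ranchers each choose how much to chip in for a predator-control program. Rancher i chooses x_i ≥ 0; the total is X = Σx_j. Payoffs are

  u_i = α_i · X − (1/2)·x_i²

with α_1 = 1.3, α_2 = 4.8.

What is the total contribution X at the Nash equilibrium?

6.1

Rancher i's FOC: ∂u_i/∂x_i = α_i − x_i = 0, so x_i* = α_i.
NE contributions = (1.3, 4.8); X = 6.1.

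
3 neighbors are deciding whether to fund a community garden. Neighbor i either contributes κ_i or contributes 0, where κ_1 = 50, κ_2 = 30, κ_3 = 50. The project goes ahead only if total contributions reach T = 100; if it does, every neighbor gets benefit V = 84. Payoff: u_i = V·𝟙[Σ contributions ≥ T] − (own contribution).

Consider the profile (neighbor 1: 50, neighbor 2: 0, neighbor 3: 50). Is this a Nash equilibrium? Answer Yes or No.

Total = 100 ≥ 100: provided.
Neighbor 1 (pledges 50, payoff 34): dropping to 0 → total 50, payoff 0. No gain.
Neighbor 2 (pledges 0, payoff 84): pledging 30 → total 130, payoff 54. No gain.
Neighbor 3 (pledges 50, payoff 34): dropping to 0 → total 50, payoff 0. No gain.

Yes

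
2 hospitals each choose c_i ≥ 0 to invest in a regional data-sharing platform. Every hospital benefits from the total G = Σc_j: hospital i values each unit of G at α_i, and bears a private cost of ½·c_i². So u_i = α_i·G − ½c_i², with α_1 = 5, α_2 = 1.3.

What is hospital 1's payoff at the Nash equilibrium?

Hospital i's FOC: ∂u_i/∂c_i = α_i − c_i = 0, so c_i* = α_i.
NE contributions = (5, 1.3); G = 6.3.
u_1 = α_1·G − ½·(c_1)² = 5·6.3 − ½·5² = 19.

19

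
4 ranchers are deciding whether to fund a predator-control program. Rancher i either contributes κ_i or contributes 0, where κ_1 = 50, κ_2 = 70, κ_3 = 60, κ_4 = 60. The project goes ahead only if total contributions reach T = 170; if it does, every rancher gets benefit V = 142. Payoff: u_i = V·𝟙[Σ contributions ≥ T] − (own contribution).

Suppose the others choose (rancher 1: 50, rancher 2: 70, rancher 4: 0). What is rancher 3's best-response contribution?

60

Others' total = 120. Contributing 60 brings total to 180 ≥ 170: gain V − κ_3 = 82.
Best response: 60.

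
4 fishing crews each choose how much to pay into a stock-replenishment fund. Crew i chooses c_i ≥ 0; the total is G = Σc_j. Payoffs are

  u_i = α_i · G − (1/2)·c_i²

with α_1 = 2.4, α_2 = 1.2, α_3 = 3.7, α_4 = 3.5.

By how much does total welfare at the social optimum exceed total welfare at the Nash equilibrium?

Crew i's FOC: ∂u_i/∂c_i = α_i − c_i = 0, so c_i* = α_i.
NE contributions = (2.4, 1.2, 3.7, 3.5); G = 10.8.
W^NE = (Σα)·G − ½Σα_i² = 10.8² − ½·33.14 = 100.07.
Planner sets c_i = Σα_j = 10.8 for every i, so G^SO = 4·10.8 = 43.2.
W^SO = (Σα)·G^SO − ½·4·(Σα)² = (4/2)·10.8² = 233.28.
Deadweight loss = W^SO − W^NE = 133.21.

133.21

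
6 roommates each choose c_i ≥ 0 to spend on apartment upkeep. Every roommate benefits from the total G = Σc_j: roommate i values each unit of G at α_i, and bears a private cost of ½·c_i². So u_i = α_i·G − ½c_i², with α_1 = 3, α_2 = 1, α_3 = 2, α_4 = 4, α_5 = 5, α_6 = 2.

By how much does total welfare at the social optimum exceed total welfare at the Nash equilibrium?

607.5

Roommate i's FOC: ∂u_i/∂c_i = α_i − c_i = 0, so c_i* = α_i.
NE contributions = (3, 1, 2, 4, 5, 2); G = 17.
W^NE = (Σα)·G − ½Σα_i² = 17² − ½·59 = 259.5.
Planner sets c_i = Σα_j = 17 for every i, so G^SO = 6·17 = 102.
W^SO = (Σα)·G^SO − ½·6·(Σα)² = (6/2)·17² = 867.
Deadweight loss = W^SO − W^NE = 607.5.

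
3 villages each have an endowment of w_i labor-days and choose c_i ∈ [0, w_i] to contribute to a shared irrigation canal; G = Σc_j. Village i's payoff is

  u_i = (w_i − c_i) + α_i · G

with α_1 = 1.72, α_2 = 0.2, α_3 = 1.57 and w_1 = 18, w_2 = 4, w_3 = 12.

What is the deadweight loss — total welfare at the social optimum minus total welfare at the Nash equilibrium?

9.96

∂u_i/∂c_i = α_i − 1, so village i contributes w_i if α_i > 1, else 0.
α_i > 1 for i ∈ {1, 3}; NE contributions (18, 0, 12), G = 30.
W^NE = Σw_i − G^NE + (Σα_i)·G^NE = 34 + 2.49·30 = 108.7.
Planner: ∂(Σu_j)/∂c_i = Σα_j − 1 = 2.49 > 0, so everyone contributes w_i; G^SO = 34, W^SO = 34 + 2.49·34 = 118.66.
Deadweight loss = 9.96.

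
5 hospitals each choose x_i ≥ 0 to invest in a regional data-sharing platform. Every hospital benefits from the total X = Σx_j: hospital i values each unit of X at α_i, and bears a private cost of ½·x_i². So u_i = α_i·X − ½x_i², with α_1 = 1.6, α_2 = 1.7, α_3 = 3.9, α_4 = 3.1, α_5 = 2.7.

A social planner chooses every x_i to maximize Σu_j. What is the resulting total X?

Planner FOC: ∂(Σu_j)/∂x_i = (Σα_j) − x_i = 0, so x_i^SO = Σα_j = 13 for every i; X^SO = 65.

65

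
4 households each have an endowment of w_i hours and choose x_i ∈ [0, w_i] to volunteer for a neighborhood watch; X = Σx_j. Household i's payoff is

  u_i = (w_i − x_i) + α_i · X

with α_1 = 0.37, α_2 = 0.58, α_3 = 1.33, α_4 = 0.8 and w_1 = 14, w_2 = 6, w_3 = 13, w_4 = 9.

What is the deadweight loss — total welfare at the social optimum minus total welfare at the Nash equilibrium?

∂u_i/∂x_i = α_i − 1, so household i contributes w_i if α_i > 1, else 0.
α_i > 1 for i ∈ {3}; NE contributions (0, 0, 13, 0), X = 13.
W^NE = Σw_i − X^NE + (Σα_i)·X^NE = 42 + 2.08·13 = 69.04.
Planner: ∂(Σu_j)/∂x_i = Σα_j − 1 = 2.08 > 0, so everyone contributes w_i; X^SO = 42, W^SO = 42 + 2.08·42 = 129.36.
Deadweight loss = 60.32.

60.32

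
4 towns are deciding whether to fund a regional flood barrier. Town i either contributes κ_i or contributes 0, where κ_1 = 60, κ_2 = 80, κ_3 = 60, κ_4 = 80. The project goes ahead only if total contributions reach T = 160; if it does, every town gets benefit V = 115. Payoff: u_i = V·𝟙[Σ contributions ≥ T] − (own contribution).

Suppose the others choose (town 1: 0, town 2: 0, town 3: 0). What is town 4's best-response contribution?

Others' total = 0. Even contributing 80 gives 80 < 160: no benefit either way.
Best response: 0.

0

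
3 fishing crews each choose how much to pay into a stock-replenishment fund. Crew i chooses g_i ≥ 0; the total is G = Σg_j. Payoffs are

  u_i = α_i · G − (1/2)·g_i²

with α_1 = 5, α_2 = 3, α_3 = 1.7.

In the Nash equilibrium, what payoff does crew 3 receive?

Crew i's FOC: ∂u_i/∂g_i = α_i − g_i = 0, so g_i* = α_i.
NE contributions = (5, 3, 1.7); G = 9.7.
u_3 = α_3·G − ½·(g_3)² = 1.7·9.7 − ½·1.7² = 15.045.

15.045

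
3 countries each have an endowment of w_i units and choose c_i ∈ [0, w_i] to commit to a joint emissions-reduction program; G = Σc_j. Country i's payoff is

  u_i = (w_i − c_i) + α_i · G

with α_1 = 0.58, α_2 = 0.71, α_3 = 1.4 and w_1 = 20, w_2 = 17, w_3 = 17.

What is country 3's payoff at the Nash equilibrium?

∂u_i/∂c_i = α_i − 1, so country i contributes w_i if α_i > 1, else 0.
α_i > 1 for i ∈ {3}; NE contributions (0, 0, 17), G = 17.
u_3 = (17 − 17) + 1.4·17 = 23.8.

23.8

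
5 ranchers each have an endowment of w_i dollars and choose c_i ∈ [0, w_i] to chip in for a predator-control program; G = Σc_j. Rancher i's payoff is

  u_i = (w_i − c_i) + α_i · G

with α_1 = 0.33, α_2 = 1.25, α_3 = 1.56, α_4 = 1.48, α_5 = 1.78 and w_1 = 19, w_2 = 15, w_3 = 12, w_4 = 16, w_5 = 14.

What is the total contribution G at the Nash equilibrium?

∂u_i/∂c_i = α_i − 1, so rancher i contributes w_i if α_i > 1, else 0.
α_i > 1 for i ∈ {2, 3, 4, 5}; NE contributions (0, 15, 12, 16, 14), G = 57.

57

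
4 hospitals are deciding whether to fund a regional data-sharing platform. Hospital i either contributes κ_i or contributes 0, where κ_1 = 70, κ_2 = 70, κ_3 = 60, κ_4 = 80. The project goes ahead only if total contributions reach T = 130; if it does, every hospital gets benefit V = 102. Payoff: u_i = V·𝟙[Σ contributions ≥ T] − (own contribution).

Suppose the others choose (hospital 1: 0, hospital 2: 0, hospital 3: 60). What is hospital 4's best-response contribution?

Others' total = 60. Contributing 80 brings total to 140 ≥ 130: gain V − κ_4 = 22.
Best response: 80.

80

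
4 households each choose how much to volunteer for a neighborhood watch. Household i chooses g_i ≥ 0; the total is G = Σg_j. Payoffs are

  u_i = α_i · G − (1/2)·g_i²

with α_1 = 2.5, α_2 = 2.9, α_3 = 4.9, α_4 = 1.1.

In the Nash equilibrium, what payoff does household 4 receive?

Household i's FOC: ∂u_i/∂g_i = α_i − g_i = 0, so g_i* = α_i.
NE contributions = (2.5, 2.9, 4.9, 1.1); G = 11.4.
u_4 = α_4·G − ½·(g_4)² = 1.1·11.4 − ½·1.1² = 11.935.

11.935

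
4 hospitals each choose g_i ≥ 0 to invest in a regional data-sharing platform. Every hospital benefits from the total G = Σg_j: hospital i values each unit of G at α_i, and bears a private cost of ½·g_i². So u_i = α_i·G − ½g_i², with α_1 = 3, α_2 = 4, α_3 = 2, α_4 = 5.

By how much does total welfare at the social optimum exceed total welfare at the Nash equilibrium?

Hospital i's FOC: ∂u_i/∂g_i = α_i − g_i = 0, so g_i* = α_i.
NE contributions = (3, 4, 2, 5); G = 14.
W^NE = (Σα)·G − ½Σα_i² = 14² − ½·54 = 169.
Planner sets g_i = Σα_j = 14 for every i, so G^SO = 4·14 = 56.
W^SO = (Σα)·G^SO − ½·4·(Σα)² = (4/2)·14² = 392.
Deadweight loss = W^SO − W^NE = 223.

223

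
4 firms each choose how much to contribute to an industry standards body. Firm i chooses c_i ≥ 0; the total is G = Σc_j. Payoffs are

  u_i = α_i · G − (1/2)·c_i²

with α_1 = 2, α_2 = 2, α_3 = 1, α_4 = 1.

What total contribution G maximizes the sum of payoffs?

Planner FOC: ∂(Σu_j)/∂c_i = (Σα_j) − c_i = 0, so c_i^SO = Σα_j = 6 for every i; G^SO = 24.

24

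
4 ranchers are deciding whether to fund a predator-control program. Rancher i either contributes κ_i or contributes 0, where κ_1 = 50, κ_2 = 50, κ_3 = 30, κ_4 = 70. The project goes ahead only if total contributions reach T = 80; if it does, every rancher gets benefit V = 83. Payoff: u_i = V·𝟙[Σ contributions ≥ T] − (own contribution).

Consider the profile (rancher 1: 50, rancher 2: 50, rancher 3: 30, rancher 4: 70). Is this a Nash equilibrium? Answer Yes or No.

No

Total = 200 ≥ 80: provided.
Rancher 1 (pledges 50, payoff 33): dropping to 0 → total 150, payoff 83. Profitable deviation.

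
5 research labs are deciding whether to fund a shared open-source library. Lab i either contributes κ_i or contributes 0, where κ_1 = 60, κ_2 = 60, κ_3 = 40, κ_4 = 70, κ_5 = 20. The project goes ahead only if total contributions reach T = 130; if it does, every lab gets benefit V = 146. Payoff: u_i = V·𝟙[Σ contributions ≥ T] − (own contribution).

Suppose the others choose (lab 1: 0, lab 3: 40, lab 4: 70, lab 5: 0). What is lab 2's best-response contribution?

60

Others' total = 110. Contributing 60 brings total to 170 ≥ 130: gain V − κ_2 = 86.
Best response: 60.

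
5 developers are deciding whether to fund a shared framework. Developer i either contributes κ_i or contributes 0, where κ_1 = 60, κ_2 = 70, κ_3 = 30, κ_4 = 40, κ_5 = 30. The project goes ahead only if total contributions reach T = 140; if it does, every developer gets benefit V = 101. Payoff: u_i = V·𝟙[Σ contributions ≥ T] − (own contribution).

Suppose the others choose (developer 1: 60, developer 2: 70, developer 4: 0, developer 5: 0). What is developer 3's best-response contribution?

30

Others' total = 130. Contributing 30 brings total to 160 ≥ 140: gain V − κ_3 = 71.
Best response: 30.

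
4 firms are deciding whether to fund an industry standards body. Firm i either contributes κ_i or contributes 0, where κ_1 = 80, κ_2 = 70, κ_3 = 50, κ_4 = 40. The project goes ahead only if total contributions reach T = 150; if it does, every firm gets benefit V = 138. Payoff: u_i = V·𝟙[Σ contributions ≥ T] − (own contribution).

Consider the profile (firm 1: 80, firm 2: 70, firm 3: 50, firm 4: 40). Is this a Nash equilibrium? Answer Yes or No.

Total = 240 ≥ 150: provided.
Firm 1 (pledges 80, payoff 58): dropping to 0 → total 160, payoff 138. Profitable deviation.

No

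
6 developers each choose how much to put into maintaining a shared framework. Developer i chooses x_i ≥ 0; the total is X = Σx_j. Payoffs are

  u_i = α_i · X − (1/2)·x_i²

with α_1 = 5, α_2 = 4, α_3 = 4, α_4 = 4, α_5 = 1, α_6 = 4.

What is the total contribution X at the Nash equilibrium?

22

Developer i's FOC: ∂u_i/∂x_i = α_i − x_i = 0, so x_i* = α_i.
NE contributions = (5, 4, 4, 4, 1, 4); X = 22.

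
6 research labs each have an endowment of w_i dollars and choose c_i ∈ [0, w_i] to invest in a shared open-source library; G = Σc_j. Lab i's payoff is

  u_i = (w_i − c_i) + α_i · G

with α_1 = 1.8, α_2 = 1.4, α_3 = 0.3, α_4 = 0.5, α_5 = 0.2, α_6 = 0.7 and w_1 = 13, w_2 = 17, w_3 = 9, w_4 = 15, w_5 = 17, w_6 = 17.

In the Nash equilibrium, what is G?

30

∂u_i/∂c_i = α_i − 1, so lab i contributes w_i if α_i > 1, else 0.
α_i > 1 for i ∈ {1, 2}; NE contributions (13, 17, 0, 0, 0, 0), G = 30.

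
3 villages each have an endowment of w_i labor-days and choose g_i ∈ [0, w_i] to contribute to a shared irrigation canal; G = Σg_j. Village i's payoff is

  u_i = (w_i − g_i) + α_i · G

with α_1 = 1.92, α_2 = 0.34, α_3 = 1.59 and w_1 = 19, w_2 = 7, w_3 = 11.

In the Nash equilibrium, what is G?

∂u_i/∂g_i = α_i − 1, so village i contributes w_i if α_i > 1, else 0.
α_i > 1 for i ∈ {1, 3}; NE contributions (19, 0, 11), G = 30.

30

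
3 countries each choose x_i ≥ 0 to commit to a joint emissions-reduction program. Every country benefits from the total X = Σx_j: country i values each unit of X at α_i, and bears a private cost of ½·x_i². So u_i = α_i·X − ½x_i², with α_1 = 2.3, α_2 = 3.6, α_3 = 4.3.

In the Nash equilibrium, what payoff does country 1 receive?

Country i's FOC: ∂u_i/∂x_i = α_i − x_i = 0, so x_i* = α_i.
NE contributions = (2.3, 3.6, 4.3); X = 10.2.
u_1 = α_1·X − ½·(x_1)² = 2.3·10.2 − ½·2.3² = 20.815.

20.815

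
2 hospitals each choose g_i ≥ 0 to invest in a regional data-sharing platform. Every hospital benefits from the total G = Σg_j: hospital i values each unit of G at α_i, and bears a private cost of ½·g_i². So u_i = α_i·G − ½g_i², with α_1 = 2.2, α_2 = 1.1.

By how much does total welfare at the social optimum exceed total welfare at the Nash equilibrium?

Hospital i's FOC: ∂u_i/∂g_i = α_i − g_i = 0, so g_i* = α_i.
NE contributions = (2.2, 1.1); G = 3.3.
W^NE = (Σα)·G − ½Σα_i² = 3.3² − ½·6.05 = 7.865.
Planner sets g_i = Σα_j = 3.3 for every i, so G^SO = 2·3.3 = 6.6.
W^SO = (Σα)·G^SO − ½·2·(Σα)² = (2/2)·3.3² = 10.89.
Deadweight loss = W^SO − W^NE = 3.025.

3.025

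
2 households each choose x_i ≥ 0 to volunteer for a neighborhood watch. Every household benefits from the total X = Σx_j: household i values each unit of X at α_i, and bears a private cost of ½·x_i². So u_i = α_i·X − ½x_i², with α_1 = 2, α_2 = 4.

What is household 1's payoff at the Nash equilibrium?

10

Household i's FOC: ∂u_i/∂x_i = α_i − x_i = 0, so x_i* = α_i.
NE contributions = (2, 4); X = 6.
u_1 = α_1·X − ½·(x_1)² = 2·6 − ½·2² = 10.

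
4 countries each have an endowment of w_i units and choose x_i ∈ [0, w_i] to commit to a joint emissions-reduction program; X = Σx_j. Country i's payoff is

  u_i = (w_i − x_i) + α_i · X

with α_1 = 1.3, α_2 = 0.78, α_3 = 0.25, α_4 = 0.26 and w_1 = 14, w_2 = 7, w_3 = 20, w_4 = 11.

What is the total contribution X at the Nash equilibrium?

14

∂u_i/∂x_i = α_i − 1, so country i contributes w_i if α_i > 1, else 0.
α_i > 1 for i ∈ {1}; NE contributions (14, 0, 0, 0), X = 14.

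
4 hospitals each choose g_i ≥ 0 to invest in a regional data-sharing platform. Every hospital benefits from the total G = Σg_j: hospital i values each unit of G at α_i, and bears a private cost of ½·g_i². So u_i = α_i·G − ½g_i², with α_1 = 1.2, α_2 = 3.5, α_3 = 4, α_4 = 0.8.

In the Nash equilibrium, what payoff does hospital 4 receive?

7.28

Hospital i's FOC: ∂u_i/∂g_i = α_i − g_i = 0, so g_i* = α_i.
NE contributions = (1.2, 3.5, 4, 0.8); G = 9.5.
u_4 = α_4·G − ½·(g_4)² = 0.8·9.5 − ½·0.8² = 7.28.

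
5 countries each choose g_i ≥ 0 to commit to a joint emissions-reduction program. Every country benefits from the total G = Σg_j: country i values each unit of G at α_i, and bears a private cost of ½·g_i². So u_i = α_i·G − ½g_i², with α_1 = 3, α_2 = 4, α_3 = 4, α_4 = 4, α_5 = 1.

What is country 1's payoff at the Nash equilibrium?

Country i's FOC: ∂u_i/∂g_i = α_i − g_i = 0, so g_i* = α_i.
NE contributions = (3, 4, 4, 4, 1); G = 16.
u_1 = α_1·G − ½·(g_1)² = 3·16 − ½·3² = 43.5.

43.5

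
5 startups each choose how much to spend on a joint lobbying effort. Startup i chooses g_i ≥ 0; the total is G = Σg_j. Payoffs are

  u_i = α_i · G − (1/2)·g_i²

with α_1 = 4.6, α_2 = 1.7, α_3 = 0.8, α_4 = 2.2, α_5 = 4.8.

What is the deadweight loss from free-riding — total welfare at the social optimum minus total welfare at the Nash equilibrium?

324.5

Startup i's FOC: ∂u_i/∂g_i = α_i − g_i = 0, so g_i* = α_i.
NE contributions = (4.6, 1.7, 0.8, 2.2, 4.8); G = 14.1.
W^NE = (Σα)·G − ½Σα_i² = 14.1² − ½·52.57 = 172.525.
Planner sets g_i = Σα_j = 14.1 for every i, so G^SO = 5·14.1 = 70.5.
W^SO = (Σα)·G^SO − ½·5·(Σα)² = (5/2)·14.1² = 497.025.
Deadweight loss = W^SO − W^NE = 324.5.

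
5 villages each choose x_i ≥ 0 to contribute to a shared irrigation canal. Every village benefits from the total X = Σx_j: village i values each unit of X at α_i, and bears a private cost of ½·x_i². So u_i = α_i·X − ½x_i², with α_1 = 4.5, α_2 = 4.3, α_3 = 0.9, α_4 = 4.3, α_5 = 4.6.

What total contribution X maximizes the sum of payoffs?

93

Planner FOC: ∂(Σu_j)/∂x_i = (Σα_j) − x_i = 0, so x_i^SO = Σα_j = 18.6 for every i; X^SO = 93.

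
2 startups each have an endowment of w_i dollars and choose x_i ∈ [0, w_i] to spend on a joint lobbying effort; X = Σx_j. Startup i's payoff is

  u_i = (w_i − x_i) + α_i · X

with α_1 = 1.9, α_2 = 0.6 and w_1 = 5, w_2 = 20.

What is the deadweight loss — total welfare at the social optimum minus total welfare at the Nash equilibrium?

∂u_i/∂x_i = α_i − 1, so startup i contributes w_i if α_i > 1, else 0.
α_i > 1 for i ∈ {1}; NE contributions (5, 0), X = 5.
W^NE = Σw_i − X^NE + (Σα_i)·X^NE = 25 + 1.5·5 = 32.5.
Planner: ∂(Σu_j)/∂x_i = Σα_j − 1 = 1.5 > 0, so everyone contributes w_i; X^SO = 25, W^SO = 25 + 1.5·25 = 62.5.
Deadweight loss = 30.

30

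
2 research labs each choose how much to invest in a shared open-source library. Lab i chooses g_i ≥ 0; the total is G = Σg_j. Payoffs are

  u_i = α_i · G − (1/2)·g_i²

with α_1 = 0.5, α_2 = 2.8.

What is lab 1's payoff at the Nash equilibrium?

1.525

Lab i's FOC: ∂u_i/∂g_i = α_i − g_i = 0, so g_i* = α_i.
NE contributions = (0.5, 2.8); G = 3.3.
u_1 = α_1·G − ½·(g_1)² = 0.5·3.3 − ½·0.5² = 1.525.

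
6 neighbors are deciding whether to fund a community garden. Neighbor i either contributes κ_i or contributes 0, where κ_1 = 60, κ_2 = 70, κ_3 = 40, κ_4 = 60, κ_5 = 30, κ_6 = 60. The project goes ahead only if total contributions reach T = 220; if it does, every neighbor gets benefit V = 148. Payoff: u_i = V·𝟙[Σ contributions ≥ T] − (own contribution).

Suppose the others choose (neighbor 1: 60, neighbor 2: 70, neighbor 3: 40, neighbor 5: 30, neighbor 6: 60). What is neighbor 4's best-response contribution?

Others' total = 260 ≥ 220; contributing adds cost 60 for no extra benefit.
Best response: 0.

0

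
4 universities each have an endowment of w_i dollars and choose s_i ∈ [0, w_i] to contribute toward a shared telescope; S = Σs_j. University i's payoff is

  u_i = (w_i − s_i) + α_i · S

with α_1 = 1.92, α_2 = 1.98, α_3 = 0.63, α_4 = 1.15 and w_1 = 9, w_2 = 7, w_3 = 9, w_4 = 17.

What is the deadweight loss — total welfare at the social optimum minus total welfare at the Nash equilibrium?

42.12

∂u_i/∂s_i = α_i − 1, so university i contributes w_i if α_i > 1, else 0.
α_i > 1 for i ∈ {1, 2, 4}; NE contributions (9, 7, 0, 17), S = 33.
W^NE = Σw_i − S^NE + (Σα_i)·S^NE = 42 + 4.68·33 = 196.44.
Planner: ∂(Σu_j)/∂s_i = Σα_j − 1 = 4.68 > 0, so everyone contributes w_i; S^SO = 42, W^SO = 42 + 4.68·42 = 238.56.
Deadweight loss = 42.12.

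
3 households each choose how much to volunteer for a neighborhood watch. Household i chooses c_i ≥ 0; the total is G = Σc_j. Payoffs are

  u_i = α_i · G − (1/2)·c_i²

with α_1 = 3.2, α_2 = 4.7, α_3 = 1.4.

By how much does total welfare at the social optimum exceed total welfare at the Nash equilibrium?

60.39

Household i's FOC: ∂u_i/∂c_i = α_i − c_i = 0, so c_i* = α_i.
NE contributions = (3.2, 4.7, 1.4); G = 9.3.
W^NE = (Σα)·G − ½Σα_i² = 9.3² − ½·34.29 = 69.345.
Planner sets c_i = Σα_j = 9.3 for every i, so G^SO = 3·9.3 = 27.9.
W^SO = (Σα)·G^SO − ½·3·(Σα)² = (3/2)·9.3² = 129.735.
Deadweight loss = W^SO − W^NE = 60.39.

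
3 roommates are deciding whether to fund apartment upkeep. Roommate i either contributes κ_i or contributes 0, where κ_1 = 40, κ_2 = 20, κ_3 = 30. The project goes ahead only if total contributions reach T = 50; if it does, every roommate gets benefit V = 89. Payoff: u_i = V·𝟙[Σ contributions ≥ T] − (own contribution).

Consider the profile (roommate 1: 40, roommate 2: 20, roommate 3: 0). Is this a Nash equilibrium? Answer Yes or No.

Total = 60 ≥ 50: provided.
Roommate 1 (pledges 40, payoff 49): dropping to 0 → total 20, payoff 0. No gain.
Roommate 2 (pledges 20, payoff 69): dropping to 0 → total 40, payoff 0. No gain.
Roommate 3 (pledges 0, payoff 89): pledging 30 → total 90, payoff 59. No gain.

Yes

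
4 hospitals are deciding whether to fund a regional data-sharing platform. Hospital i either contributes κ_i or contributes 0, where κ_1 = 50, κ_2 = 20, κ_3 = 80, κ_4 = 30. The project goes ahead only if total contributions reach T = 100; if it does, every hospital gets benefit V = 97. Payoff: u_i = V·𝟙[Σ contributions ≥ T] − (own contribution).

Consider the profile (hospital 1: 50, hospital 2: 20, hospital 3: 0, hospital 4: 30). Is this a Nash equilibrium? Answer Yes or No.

Yes

Total = 100 ≥ 100: provided.
Hospital 1 (pledges 50, payoff 47): dropping to 0 → total 50, payoff 0. No gain.
Hospital 2 (pledges 20, payoff 77): dropping to 0 → total 80, payoff 0. No gain.
Hospital 3 (pledges 0, payoff 97): pledging 80 → total 180, payoff 17. No gain.
Hospital 4 (pledges 30, payoff 67): dropping to 0 → total 70, payoff 0. No gain.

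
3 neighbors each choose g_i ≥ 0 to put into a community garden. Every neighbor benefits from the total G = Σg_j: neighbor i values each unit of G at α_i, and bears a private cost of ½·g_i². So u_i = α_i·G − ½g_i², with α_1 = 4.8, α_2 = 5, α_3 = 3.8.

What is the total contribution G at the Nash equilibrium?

13.6

Neighbor i's FOC: ∂u_i/∂g_i = α_i − g_i = 0, so g_i* = α_i.
NE contributions = (4.8, 5, 3.8); G = 13.6.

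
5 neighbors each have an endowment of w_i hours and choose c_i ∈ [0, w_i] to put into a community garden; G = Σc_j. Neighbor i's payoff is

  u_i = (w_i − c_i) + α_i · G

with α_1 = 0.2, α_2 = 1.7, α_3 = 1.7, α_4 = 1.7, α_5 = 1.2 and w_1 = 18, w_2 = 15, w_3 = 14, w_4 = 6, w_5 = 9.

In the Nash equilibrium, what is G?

∂u_i/∂c_i = α_i − 1, so neighbor i contributes w_i if α_i > 1, else 0.
α_i > 1 for i ∈ {2, 3, 4, 5}; NE contributions (0, 15, 14, 6, 9), G = 44.

44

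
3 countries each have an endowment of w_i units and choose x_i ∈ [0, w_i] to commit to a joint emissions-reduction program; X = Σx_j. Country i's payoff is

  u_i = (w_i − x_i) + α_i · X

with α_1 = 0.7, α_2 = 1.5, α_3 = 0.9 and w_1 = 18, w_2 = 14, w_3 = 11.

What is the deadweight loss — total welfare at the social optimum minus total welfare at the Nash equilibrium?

60.9

∂u_i/∂x_i = α_i − 1, so country i contributes w_i if α_i > 1, else 0.
α_i > 1 for i ∈ {2}; NE contributions (0, 14, 0), X = 14.
W^NE = Σw_i − X^NE + (Σα_i)·X^NE = 43 + 2.1·14 = 72.4.
Planner: ∂(Σu_j)/∂x_i = Σα_j − 1 = 2.1 > 0, so everyone contributes w_i; X^SO = 43, W^SO = 43 + 2.1·43 = 133.3.
Deadweight loss = 60.9.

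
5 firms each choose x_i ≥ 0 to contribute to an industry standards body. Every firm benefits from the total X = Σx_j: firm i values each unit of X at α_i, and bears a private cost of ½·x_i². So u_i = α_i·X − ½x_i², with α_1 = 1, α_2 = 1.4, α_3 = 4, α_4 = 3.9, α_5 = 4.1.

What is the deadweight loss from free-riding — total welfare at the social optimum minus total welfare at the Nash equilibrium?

336.53

Firm i's FOC: ∂u_i/∂x_i = α_i − x_i = 0, so x_i* = α_i.
NE contributions = (1, 1.4, 4, 3.9, 4.1); X = 14.4.
W^NE = (Σα)·X − ½Σα_i² = 14.4² − ½·50.98 = 181.87.
Planner sets x_i = Σα_j = 14.4 for every i, so X^SO = 5·14.4 = 72.
W^SO = (Σα)·X^SO − ½·5·(Σα)² = (5/2)·14.4² = 518.4.
Deadweight loss = W^SO − W^NE = 336.53.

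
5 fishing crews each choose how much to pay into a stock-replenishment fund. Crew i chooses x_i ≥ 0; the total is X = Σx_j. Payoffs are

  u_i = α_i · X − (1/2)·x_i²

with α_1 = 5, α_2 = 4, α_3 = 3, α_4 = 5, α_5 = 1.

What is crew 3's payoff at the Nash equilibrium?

49.5

Crew i's FOC: ∂u_i/∂x_i = α_i − x_i = 0, so x_i* = α_i.
NE contributions = (5, 4, 3, 5, 1); X = 18.
u_3 = α_3·X − ½·(x_3)² = 3·18 − ½·3² = 49.5.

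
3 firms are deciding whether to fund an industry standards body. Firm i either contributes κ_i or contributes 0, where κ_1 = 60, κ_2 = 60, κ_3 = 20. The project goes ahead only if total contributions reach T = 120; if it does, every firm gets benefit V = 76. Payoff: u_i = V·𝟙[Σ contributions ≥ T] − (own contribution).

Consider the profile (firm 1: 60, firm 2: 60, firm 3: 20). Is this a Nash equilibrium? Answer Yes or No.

Total = 140 ≥ 120: provided.
Firm 1 (pledges 60, payoff 16): dropping to 0 → total 80, payoff 0. No gain.
Firm 2 (pledges 60, payoff 16): dropping to 0 → total 80, payoff 0. No gain.
Firm 3 (pledges 20, payoff 56): dropping to 0 → total 120, payoff 76. Profitable deviation.

No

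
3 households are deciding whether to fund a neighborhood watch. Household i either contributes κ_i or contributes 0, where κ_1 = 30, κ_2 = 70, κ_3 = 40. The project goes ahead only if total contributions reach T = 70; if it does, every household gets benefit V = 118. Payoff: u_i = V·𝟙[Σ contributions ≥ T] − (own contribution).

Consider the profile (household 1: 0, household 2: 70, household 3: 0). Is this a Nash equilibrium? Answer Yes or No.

Total = 70 ≥ 70: provided.
Household 1 (pledges 0, payoff 118): pledging 30 → total 100, payoff 88. No gain.
Household 2 (pledges 70, payoff 48): dropping to 0 → total 0, payoff 0. No gain.
Household 3 (pledges 0, payoff 118): pledging 40 → total 110, payoff 78. No gain.

Yes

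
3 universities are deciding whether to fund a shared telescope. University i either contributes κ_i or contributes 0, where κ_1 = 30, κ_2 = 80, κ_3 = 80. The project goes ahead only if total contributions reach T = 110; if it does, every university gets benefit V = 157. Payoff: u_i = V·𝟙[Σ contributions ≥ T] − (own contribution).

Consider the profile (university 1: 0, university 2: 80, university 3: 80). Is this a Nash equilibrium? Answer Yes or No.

Yes

Total = 160 ≥ 110: provided.
University 1 (pledges 0, payoff 157): pledging 30 → total 190, payoff 127. No gain.
University 2 (pledges 80, payoff 77): dropping to 0 → total 80, payoff 0. No gain.
University 3 (pledges 80, payoff 77): dropping to 0 → total 80, payoff 0. No gain.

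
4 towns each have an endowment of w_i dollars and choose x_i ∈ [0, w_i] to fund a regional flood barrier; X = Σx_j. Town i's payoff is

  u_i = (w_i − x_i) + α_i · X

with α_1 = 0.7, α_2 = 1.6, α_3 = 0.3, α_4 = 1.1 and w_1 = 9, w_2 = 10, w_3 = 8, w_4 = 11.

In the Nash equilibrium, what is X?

21

∂u_i/∂x_i = α_i − 1, so town i contributes w_i if α_i > 1, else 0.
α_i > 1 for i ∈ {2, 4}; NE contributions (0, 10, 0, 11), X = 21.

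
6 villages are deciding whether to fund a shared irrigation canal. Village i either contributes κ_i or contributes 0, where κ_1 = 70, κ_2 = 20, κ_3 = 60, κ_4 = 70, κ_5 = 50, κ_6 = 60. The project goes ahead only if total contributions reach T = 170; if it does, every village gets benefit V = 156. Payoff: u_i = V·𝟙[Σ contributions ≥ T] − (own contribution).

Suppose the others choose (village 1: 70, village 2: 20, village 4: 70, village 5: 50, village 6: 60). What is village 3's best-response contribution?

0

Others' total = 270 ≥ 170; contributing adds cost 60 for no extra benefit.
Best response: 0.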